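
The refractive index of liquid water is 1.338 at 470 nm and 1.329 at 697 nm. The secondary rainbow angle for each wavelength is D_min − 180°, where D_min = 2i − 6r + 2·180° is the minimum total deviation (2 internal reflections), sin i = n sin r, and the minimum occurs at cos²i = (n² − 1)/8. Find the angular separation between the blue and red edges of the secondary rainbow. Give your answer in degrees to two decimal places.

At 470 nm (n = 1.338): cos²i = 0.09878 → i = 71.682°, r = 45.195°, D_min = 232.193°, rainbow angle = 52.193°.
At 697 nm (n = 1.329): cos²i = 0.09578 → i = 71.972°, r = 45.685°, D_min = 229.837°, rainbow angle = 49.837°.
Angular width = |52.193° − 49.837°| = 2.356°.

2.36°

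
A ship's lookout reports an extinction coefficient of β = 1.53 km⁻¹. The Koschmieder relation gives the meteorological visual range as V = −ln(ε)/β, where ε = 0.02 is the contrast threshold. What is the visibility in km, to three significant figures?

V = −ln(0.02) / 1.53 = 3.912 / 1.53 = 2.5569 km.

2.56 km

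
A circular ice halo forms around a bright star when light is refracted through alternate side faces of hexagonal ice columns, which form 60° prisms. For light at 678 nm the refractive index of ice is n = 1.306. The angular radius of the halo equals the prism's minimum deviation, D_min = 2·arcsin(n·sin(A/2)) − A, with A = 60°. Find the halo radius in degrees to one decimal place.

21.5°

n·sin(A/2) = 1.306 × sin 30° = 1.306 × 0.5000 = 0.6530.
D_min = 2·arcsin(0.6530) − 60° = 2 × 40.768° − 60° = 21.536°.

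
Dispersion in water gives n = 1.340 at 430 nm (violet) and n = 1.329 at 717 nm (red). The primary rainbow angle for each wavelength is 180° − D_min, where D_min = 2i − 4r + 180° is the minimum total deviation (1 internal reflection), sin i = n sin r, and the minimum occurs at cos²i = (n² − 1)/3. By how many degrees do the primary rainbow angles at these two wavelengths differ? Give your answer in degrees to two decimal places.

1.59°

At 430 nm (n = 1.340): cos²i = 0.26520 → i = 59.004°, r = 39.770°, D_min = 138.929°, rainbow angle = 41.071°.
At 717 nm (n = 1.329): cos²i = 0.25541 → i = 59.643°, r = 40.487°, D_min = 137.337°, rainbow angle = 42.663°.
Angular width = |41.071° − 42.663°| = 1.592°.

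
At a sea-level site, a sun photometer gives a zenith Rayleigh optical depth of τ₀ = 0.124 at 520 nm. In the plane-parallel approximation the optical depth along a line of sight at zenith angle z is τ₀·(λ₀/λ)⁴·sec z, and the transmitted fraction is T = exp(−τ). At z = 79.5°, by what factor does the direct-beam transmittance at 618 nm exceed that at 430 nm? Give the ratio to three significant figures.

3.05

Airmass: sec 79.5° = 5.4874.
τ(618 nm) = 0.124 × (520/618)⁴ × 5.4874 = 0.124 × 0.5013 × 5.4874 = 0.3411.
τ(430 nm) = 0.124 × (520/430)⁴ × 5.4874 = 0.124 × 2.1386 × 5.4874 = 1.4552.
T(618)/T(430) = exp(τ_B − τ_A) = exp(1.1141) = 3.0470.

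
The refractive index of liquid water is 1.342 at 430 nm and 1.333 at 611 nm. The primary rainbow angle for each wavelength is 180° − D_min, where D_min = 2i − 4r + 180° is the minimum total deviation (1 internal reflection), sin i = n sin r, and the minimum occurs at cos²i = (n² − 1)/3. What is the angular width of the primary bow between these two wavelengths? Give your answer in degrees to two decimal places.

1.29°

At 430 nm (n = 1.342): cos²i = 0.26699 → i = 58.888°, r = 39.641°, D_min = 139.213°, rainbow angle = 40.787°.
At 611 nm (n = 1.333): cos²i = 0.25896 → i = 59.410°, r = 40.225°, D_min = 137.922°, rainbow angle = 42.078°.
Angular width = |40.787° − 42.078°| = 1.291°.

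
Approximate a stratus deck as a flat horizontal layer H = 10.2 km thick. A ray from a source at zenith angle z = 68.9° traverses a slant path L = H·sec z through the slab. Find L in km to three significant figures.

28.3 km

sec z = 1/cos 68.9° = 2.7778.
L = 10.2 × 2.7778 = 28.334 km.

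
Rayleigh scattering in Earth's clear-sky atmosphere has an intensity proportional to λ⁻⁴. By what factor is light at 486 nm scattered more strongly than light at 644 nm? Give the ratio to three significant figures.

Rayleigh scattering ∝ λ⁻⁴, so the ratio of coefficients is the inverse fourth power of the wavelength ratio.
σ(486)/σ(644) = (644/486)⁴ = (1.3251)⁴ = 3.083.

3.08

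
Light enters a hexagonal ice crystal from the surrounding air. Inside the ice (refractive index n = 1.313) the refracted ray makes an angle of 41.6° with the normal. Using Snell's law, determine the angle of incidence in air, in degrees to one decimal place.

60.7°

Snell: sin θ_i = n · sin θ_r = 1.313 × sin 41.6° = 1.313 × 0.6639 = 0.8717.
θ_i = arcsin(0.8717) = 60.66°.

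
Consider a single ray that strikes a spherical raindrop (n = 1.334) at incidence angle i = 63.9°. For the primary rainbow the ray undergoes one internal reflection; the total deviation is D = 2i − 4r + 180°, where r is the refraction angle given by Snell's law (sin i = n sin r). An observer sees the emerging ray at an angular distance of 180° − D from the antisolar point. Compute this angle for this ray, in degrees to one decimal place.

41.5°

sin r = sin 63.9° / 1.334 = 0.8980/1.334 = 0.6732; r = 42.31°.
D = 2·63.9° − 4·42.31° + 180° = 127.80° − 169.25° + 180° = 138.55°.
Angle from antisolar point = 180° − D = 41.45°.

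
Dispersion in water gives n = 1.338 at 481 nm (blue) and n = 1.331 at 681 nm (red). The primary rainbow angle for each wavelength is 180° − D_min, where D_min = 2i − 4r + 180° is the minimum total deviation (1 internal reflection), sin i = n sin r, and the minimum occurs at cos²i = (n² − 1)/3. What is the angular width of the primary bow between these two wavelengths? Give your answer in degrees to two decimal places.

1.01°

At 481 nm (n = 1.338): cos²i = 0.26341 → i = 59.120°, r = 39.899°, D_min = 138.643°, rainbow angle = 41.357°.
At 681 nm (n = 1.331): cos²i = 0.25719 → i = 59.527°, r = 40.356°, D_min = 137.630°, rainbow angle = 42.370°.
Angular width = |41.357° − 42.370°| = 1.013°.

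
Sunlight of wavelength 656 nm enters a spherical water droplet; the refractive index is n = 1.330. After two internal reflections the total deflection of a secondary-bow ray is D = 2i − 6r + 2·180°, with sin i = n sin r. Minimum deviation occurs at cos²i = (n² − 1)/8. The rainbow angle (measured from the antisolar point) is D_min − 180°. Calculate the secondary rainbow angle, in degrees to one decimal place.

cos²i = (1.76890 − 1)/8 = 0.09611; i = arccos(0.31002) = 71.940°.
sin r = sin 71.940°/1.330 = 0.71483; r = 45.630°.
D_min = 2·71.940° − 6·45.630° + 360° = 230.101°.
Rainbow angle = D_min − 180° = 50.101°.

50.1°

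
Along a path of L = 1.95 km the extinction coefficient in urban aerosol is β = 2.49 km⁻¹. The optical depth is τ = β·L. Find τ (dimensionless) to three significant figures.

4.86

τ = β·L = 2.49 × 1.95 = 4.8555.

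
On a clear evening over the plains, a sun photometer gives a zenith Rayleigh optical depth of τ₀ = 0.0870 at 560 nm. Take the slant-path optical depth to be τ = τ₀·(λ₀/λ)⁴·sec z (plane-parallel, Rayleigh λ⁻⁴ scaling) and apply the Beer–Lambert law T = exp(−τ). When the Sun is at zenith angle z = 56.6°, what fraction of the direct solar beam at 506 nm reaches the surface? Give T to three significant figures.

sec 56.6° = 1.8166.
τ = 0.0870 × (560/506)⁴ × 1.8166 = 0.0870 × 1.5002 × 1.8166 = 0.2371.
T = exp(−0.2371) = 0.7889.

0.789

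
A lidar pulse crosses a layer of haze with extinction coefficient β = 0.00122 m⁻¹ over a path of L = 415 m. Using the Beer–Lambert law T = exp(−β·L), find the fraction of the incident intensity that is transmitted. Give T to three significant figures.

τ = β·L = 0.00122 × 415 = 0.5063.
T = exp(−0.5063) = 0.6027.

0.603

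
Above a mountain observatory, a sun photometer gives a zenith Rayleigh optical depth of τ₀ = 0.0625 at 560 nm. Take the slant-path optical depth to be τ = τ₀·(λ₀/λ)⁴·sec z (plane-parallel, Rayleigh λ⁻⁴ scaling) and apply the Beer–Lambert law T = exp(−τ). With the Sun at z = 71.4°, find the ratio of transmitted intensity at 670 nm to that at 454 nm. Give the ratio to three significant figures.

Airmass: sec 71.4° = 3.1352.
τ(670 nm) = 0.0625 × (560/670)⁴ × 3.1352 = 0.0625 × 0.4880 × 3.1352 = 0.0956.
τ(454 nm) = 0.0625 × (560/454)⁴ × 3.1352 = 0.0625 × 2.3149 × 3.1352 = 0.4536.
T(670)/T(454) = exp(τ_B − τ_A) = exp(0.3580) = 1.4304.

1.43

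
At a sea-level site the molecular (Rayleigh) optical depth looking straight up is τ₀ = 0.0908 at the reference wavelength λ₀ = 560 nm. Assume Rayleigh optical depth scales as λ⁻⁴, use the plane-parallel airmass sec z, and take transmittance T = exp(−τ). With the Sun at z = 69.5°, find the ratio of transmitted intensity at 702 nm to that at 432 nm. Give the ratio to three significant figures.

1.87

Airmass: sec 69.5° = 2.8555.
τ(702 nm) = 0.0908 × (560/702)⁴ × 2.8555 = 0.0908 × 0.4050 × 2.8555 = 0.1050.
τ(432 nm) = 0.0908 × (560/432)⁴ × 2.8555 = 0.0908 × 2.8237 × 2.8555 = 0.7321.
T(702)/T(432) = exp(τ_B − τ_A) = exp(0.6271) = 1.8722.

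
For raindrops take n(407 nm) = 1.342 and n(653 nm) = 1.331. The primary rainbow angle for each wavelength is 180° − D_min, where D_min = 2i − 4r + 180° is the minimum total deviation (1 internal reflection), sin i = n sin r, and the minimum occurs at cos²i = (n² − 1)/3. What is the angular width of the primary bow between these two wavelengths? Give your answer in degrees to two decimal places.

1.58°

At 407 nm (n = 1.342): cos²i = 0.26699 → i = 58.888°, r = 39.641°, D_min = 139.213°, rainbow angle = 40.787°.
At 653 nm (n = 1.331): cos²i = 0.25719 → i = 59.527°, r = 40.356°, D_min = 137.630°, rainbow angle = 42.370°.
Angular width = |40.787° − 42.370°| = 1.583°.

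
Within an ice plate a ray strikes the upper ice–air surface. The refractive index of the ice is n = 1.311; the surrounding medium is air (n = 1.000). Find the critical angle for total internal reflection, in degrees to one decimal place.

49.7°

sin θ_c = n_air / n = 1.000 / 1.311 = 0.7628.
θ_c = arcsin(0.7628) = 49.71°.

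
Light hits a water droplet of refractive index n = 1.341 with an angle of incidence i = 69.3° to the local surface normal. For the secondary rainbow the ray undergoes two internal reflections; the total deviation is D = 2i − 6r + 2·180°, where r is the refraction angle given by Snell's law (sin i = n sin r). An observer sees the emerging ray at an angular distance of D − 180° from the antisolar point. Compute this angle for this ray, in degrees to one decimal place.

53.2°

sin r = sin 69.3° / 1.341 = 0.9354/1.341 = 0.6976; r = 44.23°.
D = 2·69.3° − 6·44.23° + 2·180° = 138.60° − 265.40° + 360° = 233.20°.
Angle from antisolar point = D − 180° = 53.20°.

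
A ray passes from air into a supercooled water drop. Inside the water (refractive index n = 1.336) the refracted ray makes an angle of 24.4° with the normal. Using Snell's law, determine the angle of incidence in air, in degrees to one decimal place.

33.5°

Snell: sin θ_i = n · sin θ_r = 1.336 × sin 24.4° = 1.336 × 0.4131 = 0.5519.
θ_i = arcsin(0.5519) = 33.50°.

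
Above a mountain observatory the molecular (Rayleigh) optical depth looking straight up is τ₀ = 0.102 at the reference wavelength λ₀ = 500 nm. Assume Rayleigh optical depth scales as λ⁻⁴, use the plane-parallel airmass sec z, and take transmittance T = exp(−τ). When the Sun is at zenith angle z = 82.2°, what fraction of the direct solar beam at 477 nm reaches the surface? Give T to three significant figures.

sec 82.2° = 7.3684.
τ = 0.102 × (500/477)⁴ × 7.3684 = 0.102 × 1.2073 × 7.3684 = 0.9074.
T = exp(−0.9074) = 0.4036.

0.404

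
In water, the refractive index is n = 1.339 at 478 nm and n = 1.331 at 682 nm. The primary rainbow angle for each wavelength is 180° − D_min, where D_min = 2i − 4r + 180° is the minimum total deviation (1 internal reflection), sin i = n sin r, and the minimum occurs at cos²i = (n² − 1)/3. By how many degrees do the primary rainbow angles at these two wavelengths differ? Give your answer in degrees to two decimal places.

At 478 nm (n = 1.339): cos²i = 0.26431 → i = 59.062°, r = 39.834°, D_min = 138.786°, rainbow angle = 41.214°.
At 682 nm (n = 1.331): cos²i = 0.25719 → i = 59.527°, r = 40.356°, D_min = 137.630°, rainbow angle = 42.370°.
Angular width = |41.214° − 42.370°| = 1.156°.

1.16°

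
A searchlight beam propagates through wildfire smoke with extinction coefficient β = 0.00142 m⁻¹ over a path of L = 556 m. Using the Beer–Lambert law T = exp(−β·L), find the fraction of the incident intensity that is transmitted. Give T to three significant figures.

0.454

τ = β·L = 0.00142 × 556 = 0.7895.
T = exp(−0.7895) = 0.4541.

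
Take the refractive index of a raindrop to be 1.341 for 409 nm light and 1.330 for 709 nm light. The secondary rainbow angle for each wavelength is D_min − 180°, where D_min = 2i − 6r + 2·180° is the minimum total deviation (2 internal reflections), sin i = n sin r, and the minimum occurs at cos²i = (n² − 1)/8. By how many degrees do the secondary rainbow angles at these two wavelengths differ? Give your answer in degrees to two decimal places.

2.86°

At 409 nm (n = 1.341): cos²i = 0.09979 → i = 71.586°, r = 45.034°, D_min = 232.966°, rainbow angle = 52.966°.
At 709 nm (n = 1.330): cos²i = 0.09611 → i = 71.940°, r = 45.630°, D_min = 230.101°, rainbow angle = 50.101°.
Angular width = |52.966° − 50.101°| = 2.865°.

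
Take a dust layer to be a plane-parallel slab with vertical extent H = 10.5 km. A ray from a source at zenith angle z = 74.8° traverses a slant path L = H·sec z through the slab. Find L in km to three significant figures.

sec z = 1/cos 74.8° = 3.8140.
L = 10.5 × 3.8140 = 40.047 km.

40.0 km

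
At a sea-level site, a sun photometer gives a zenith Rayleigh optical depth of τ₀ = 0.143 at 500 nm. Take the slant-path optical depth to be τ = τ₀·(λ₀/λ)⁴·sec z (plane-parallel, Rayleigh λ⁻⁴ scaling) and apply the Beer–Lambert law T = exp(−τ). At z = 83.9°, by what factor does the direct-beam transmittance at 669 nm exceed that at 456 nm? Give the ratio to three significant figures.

Airmass: sec 83.9° = 9.4105.
τ(669 nm) = 0.143 × (500/669)⁴ × 9.4105 = 0.143 × 0.3120 × 9.4105 = 0.4199.
τ(456 nm) = 0.143 × (500/456)⁴ × 9.4105 = 0.143 × 1.4455 × 9.4105 = 1.9452.
T(669)/T(456) = exp(τ_B − τ_A) = exp(1.5253) = 4.5967.

4.60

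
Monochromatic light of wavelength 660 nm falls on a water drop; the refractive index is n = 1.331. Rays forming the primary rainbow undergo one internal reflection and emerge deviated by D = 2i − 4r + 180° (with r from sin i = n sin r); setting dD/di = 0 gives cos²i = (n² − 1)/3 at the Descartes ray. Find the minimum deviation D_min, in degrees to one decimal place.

cos²i = (1.77156 − 1)/3 = 0.25719; i = arccos(0.50714) = 59.527°.
sin r = sin 59.527°/1.331 = 0.64753; r = 40.356°.
D_min = 2·59.527° − 4·40.356° + 180° = 137.630°.

137.6°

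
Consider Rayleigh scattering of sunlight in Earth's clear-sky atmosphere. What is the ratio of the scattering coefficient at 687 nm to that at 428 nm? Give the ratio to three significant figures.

Rayleigh scattering ∝ λ⁻⁴, so the ratio of coefficients is the inverse fourth power of the wavelength ratio.
σ(687)/σ(428) = (428/687)⁴ = (0.6230)⁴ = 0.1506.

0.151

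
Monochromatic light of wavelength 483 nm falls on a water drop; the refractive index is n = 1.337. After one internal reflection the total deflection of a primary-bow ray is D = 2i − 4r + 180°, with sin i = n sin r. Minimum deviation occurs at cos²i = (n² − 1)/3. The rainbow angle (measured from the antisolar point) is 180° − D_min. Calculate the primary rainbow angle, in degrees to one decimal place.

cos²i = (1.78757 − 1)/3 = 0.26252; i = arccos(0.51237) = 59.178°.
sin r = sin 59.178°/1.337 = 0.64231; r = 39.964°.
D_min = 2·59.178° − 4·39.964° + 180° = 138.500°.
Rainbow angle = 180° − D_min = 41.500°.

41.5°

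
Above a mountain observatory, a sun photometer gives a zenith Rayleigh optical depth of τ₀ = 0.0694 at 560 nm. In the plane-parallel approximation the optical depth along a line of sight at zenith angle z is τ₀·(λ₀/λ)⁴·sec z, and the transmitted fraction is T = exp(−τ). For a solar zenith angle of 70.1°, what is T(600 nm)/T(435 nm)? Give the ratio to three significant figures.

Airmass: sec 70.1° = 2.9379.
τ(600 nm) = 0.0694 × (560/600)⁴ × 2.9379 = 0.0694 × 0.7588 × 2.9379 = 0.1547.
τ(435 nm) = 0.0694 × (560/435)⁴ × 2.9379 = 0.0694 × 2.7466 × 2.9379 = 0.5600.
T(600)/T(435) = exp(τ_B − τ_A) = exp(0.4053) = 1.4997.

1.50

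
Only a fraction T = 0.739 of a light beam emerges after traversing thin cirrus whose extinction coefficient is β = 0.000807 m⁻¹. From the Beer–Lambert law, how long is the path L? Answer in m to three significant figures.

Beer–Lambert: T = exp(−βL) ⇒ L = −ln(T)/β = −ln(0.739)/0.000807 = 0.3025/0.000807 = 374.8 m.

375 m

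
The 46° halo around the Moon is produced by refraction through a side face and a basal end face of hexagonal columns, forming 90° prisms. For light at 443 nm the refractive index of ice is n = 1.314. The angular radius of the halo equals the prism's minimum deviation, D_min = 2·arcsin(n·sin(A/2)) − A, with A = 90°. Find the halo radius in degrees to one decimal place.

n·sin(A/2) = 1.314 × sin 45° = 1.314 × 0.7071 = 0.9291.
D_min = 2·arcsin(0.9291) − 90° = 2 × 68.301° − 90° = 46.602°.

46.6°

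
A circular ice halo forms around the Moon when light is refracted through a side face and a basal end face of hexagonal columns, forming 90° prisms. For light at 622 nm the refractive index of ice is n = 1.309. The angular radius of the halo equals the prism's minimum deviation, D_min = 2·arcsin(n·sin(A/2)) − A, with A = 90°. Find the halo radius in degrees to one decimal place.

n·sin(A/2) = 1.309 × sin 45° = 1.309 × 0.7071 = 0.9256.
D_min = 2·arcsin(0.9256) − 90° = 2 × 67.759° − 90° = 45.519°.

45.5°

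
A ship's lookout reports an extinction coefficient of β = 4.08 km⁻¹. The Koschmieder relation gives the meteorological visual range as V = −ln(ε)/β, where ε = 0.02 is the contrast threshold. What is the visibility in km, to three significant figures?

V = −ln(0.02) / 4.08 = 3.912 / 4.08 = 0.9588 km.

0.959 km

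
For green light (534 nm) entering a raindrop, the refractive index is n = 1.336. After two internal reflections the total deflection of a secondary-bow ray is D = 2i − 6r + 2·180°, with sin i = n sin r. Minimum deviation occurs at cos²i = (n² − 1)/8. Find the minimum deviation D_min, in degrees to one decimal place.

cos²i = (1.78490 − 1)/8 = 0.09811; i = arccos(0.31323) = 71.746°.
sin r = sin 71.746°/1.336 = 0.71084; r = 45.303°.
D_min = 2·71.746° − 6·45.303° + 360° = 231.674°.

231.7°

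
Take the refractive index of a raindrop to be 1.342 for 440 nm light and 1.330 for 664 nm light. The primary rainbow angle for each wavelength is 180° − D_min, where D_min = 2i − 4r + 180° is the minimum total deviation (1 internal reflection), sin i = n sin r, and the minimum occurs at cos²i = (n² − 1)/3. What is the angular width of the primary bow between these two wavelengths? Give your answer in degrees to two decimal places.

At 440 nm (n = 1.342): cos²i = 0.26699 → i = 58.888°, r = 39.641°, D_min = 139.213°, rainbow angle = 40.787°.
At 664 nm (n = 1.330): cos²i = 0.25630 → i = 59.585°, r = 40.422°, D_min = 137.484°, rainbow angle = 42.516°.
Angular width = |40.787° − 42.516°| = 1.729°.

1.73°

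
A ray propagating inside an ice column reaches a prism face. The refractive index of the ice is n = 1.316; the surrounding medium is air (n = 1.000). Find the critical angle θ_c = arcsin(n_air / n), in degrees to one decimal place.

sin θ_c = n_air / n = 1.000 / 1.316 = 0.7599.
θ_c = arcsin(0.7599) = 49.45°.

49.5°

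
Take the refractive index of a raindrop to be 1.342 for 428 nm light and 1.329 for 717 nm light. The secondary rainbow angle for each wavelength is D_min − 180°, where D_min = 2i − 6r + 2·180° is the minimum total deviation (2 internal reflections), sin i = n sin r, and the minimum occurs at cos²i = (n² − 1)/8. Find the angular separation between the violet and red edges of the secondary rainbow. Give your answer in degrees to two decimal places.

3.39°

At 428 nm (n = 1.342): cos²i = 0.10012 → i = 71.554°, r = 44.981°, D_min = 233.222°, rainbow angle = 53.222°.
At 717 nm (n = 1.329): cos²i = 0.09578 → i = 71.972°, r = 45.685°, D_min = 229.837°, rainbow angle = 49.837°.
Angular width = |53.222° − 49.837°| = 3.385°.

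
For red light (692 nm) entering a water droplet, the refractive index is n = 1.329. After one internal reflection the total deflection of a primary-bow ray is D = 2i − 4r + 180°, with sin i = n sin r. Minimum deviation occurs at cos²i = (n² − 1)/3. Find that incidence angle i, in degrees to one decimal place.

cos²i = (1.329² − 1)/3 = (1.76624 − 1)/3 = 0.25541.
cos i = 0.50538, so i = 59.643°.

59.6°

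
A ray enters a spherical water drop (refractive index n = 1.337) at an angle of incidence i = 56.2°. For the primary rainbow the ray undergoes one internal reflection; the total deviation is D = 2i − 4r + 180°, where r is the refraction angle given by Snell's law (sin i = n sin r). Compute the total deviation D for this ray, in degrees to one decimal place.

sin r = sin 56.2° / 1.337 = 0.8310/1.337 = 0.6215; r = 38.43°.
D = 2·56.2° − 4·38.43° + 180° = 112.40° − 153.71° + 180° = 138.69°.

138.7°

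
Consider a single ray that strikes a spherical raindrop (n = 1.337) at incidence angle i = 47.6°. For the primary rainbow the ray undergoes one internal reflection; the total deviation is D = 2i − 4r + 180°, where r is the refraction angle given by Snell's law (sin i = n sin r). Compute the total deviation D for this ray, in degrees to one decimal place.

141.1°

sin r = sin 47.6° / 1.337 = 0.7385/1.337 = 0.5523; r = 33.53°.
D = 2·47.6° − 4·33.53° + 180° = 95.20° − 134.11° + 180° = 141.09°.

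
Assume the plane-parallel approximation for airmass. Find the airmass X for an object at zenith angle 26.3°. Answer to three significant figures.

X = sec z = 1/cos 26.3° = 1/0.8965 = 1.1155.

1.12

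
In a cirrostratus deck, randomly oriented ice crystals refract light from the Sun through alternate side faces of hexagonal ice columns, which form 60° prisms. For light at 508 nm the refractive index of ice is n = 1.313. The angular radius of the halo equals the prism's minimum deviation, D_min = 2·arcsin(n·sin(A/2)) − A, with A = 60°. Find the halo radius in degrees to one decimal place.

n·sin(A/2) = 1.313 × sin 30° = 1.313 × 0.5000 = 0.6565.
D_min = 2·arcsin(0.6565) − 60° = 2 × 41.033° − 60° = 22.067°.

22.1°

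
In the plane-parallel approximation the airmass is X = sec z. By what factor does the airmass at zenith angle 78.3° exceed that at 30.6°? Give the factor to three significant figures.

4.24

X(78.3°)/X(30.6°) = sec 78.3° / sec 30.6° = cos 30.6° / cos 78.3° = 0.8607/0.2028 = 4.2446.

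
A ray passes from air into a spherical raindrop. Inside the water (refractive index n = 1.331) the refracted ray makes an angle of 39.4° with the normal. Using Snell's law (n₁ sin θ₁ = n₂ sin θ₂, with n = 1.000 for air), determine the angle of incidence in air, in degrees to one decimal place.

Snell: sin θ_i = n · sin θ_r = 1.331 × sin 39.4° = 1.331 × 0.6347 = 0.8448.
θ_i = arcsin(0.8448) = 57.65°.

57.7°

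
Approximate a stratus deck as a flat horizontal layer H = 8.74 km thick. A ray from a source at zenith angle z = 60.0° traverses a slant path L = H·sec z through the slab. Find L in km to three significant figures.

17.5 km

sec z = 1/cos 60.0° = 2.0000.
L = 8.74 × 2.0000 = 17.480 km.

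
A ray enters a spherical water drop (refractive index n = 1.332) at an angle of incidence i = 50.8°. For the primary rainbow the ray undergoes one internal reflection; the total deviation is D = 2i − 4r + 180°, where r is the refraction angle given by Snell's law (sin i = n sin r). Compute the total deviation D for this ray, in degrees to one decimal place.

139.3°

sin r = sin 50.8° / 1.332 = 0.7749/1.332 = 0.5818; r = 35.58°.
D = 2·50.8° − 4·35.58° + 180° = 101.60° − 142.31° + 180° = 139.29°.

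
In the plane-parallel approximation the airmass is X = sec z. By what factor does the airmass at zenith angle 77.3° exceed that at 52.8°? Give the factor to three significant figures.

2.75

X(77.3°)/X(52.8°) = sec 77.3° / sec 52.8° = cos 52.8° / cos 77.3° = 0.6046/0.2198 = 2.7501.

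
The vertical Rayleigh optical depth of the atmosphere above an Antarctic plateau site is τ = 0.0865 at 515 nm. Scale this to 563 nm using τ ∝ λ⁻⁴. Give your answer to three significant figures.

0.0606

τ(563 nm) = τ(515 nm) × (515/563)⁴ = 0.0865 × (0.9147)⁴ = 0.0865 × 0.7002 = 0.0606.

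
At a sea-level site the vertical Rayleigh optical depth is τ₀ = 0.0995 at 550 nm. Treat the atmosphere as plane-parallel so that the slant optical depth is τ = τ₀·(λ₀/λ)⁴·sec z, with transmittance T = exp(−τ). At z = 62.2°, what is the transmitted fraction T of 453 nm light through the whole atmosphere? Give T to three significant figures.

sec 62.2° = 2.1441.
τ = 0.0995 × (550/453)⁴ × 2.1441 = 0.0995 × 2.1730 × 2.1441 = 0.4636.
T = exp(−0.4636) = 0.6290.

0.629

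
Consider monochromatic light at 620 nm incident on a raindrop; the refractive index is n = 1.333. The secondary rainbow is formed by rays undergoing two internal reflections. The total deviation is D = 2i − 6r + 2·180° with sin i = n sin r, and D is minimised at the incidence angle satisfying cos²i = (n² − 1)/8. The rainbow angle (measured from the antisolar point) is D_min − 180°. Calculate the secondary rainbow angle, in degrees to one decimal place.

50.9°

cos²i = (1.77689 − 1)/8 = 0.09711; i = arccos(0.31163) = 71.843°.
sin r = sin 71.843°/1.333 = 0.71283; r = 45.466°.
D_min = 2·71.843° − 6·45.466° + 360° = 230.891°.
Rainbow angle = D_min − 180° = 50.891°.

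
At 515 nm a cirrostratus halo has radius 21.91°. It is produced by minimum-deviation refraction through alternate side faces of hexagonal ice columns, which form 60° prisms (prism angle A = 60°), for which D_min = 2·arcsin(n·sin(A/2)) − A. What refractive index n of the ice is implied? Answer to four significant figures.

1.311

Rearranging: n = sin((D_min + A)/2) / sin(A/2).
(D_min + A)/2 = (21.91° + 60°)/2 = 40.955°.
n = sin 40.955° / sin 30° = 0.6555 / 0.5000 = 1.3109.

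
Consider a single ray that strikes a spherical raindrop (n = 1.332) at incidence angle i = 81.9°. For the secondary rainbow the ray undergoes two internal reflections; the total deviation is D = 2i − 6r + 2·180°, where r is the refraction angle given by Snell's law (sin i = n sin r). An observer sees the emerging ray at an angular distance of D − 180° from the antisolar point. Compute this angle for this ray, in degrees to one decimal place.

55.7°

sin r = sin 81.9° / 1.332 = 0.9900/1.332 = 0.7433; r = 48.01°.
D = 2·81.9° − 6·48.01° + 2·180° = 163.80° − 288.06° + 360° = 235.74°.
Angle from antisolar point = D − 180° = 55.74°.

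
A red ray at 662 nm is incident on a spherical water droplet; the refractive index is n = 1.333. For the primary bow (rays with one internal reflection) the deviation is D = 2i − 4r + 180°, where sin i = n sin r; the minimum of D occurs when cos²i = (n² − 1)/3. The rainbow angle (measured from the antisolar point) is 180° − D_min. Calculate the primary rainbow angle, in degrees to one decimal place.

cos²i = (1.77689 − 1)/3 = 0.25896; i = arccos(0.50888) = 59.410°.
sin r = sin 59.410°/1.333 = 0.64579; r = 40.225°.
D_min = 2·59.410° − 4·40.225° + 180° = 137.922°.
Rainbow angle = 180° − D_min = 42.078°.

42.1°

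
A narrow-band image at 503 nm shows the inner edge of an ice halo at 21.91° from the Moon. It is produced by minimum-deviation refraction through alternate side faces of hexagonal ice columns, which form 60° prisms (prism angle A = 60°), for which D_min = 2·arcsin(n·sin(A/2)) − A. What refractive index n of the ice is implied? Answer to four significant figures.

1.311

Rearranging: n = sin((D_min + A)/2) / sin(A/2).
(D_min + A)/2 = (21.91° + 60°)/2 = 40.955°.
n = sin 40.955° / sin 30° = 0.6555 / 0.5000 = 1.3109.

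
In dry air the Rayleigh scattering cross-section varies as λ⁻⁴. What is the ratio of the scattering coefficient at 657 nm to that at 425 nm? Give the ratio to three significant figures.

0.175

Rayleigh scattering ∝ λ⁻⁴, so the ratio of coefficients is the inverse fourth power of the wavelength ratio.
σ(657)/σ(425) = (425/657)⁴ = (0.6469)⁴ = 0.1751.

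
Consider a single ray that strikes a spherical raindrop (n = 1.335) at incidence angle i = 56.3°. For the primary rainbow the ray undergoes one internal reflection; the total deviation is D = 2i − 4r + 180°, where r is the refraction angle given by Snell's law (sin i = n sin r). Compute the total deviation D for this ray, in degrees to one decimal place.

sin r = sin 56.3° / 1.335 = 0.8320/1.335 = 0.6232; r = 38.55°.
D = 2·56.3° − 4·38.55° + 180° = 112.60° − 154.20° + 180° = 138.40°.

138.4°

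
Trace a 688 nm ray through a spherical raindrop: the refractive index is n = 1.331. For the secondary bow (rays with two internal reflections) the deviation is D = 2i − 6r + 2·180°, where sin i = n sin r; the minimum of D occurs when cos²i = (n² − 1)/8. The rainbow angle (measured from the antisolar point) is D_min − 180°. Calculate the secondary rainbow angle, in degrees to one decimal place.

cos²i = (1.77156 − 1)/8 = 0.09645; i = arccos(0.31056) = 71.907°.
sin r = sin 71.907°/1.331 = 0.71417; r = 45.575°.
D_min = 2·71.907° − 6·45.575° + 360° = 230.365°.
Rainbow angle = D_min − 180° = 50.365°.

50.4°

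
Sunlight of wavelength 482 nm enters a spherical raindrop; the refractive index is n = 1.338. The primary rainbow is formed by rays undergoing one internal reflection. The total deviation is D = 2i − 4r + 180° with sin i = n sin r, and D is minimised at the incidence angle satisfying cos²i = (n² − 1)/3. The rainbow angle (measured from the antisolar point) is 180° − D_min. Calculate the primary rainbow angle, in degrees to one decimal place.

cos²i = (1.79024 − 1)/3 = 0.26341; i = arccos(0.51324) = 59.120°.
sin r = sin 59.120°/1.338 = 0.64144; r = 39.899°.
D_min = 2·59.120° − 4·39.899° + 180° = 138.643°.
Rainbow angle = 180° − D_min = 41.357°.

41.4°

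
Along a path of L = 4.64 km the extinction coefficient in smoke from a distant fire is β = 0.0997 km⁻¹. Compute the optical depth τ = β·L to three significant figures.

τ = β·L = 0.0997 × 4.64 = 0.4626.

0.463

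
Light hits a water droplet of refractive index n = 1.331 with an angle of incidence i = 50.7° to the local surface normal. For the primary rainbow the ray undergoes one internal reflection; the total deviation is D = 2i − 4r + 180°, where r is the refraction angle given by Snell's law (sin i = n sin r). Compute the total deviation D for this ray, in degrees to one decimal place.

139.2°

sin r = sin 50.7° / 1.331 = 0.7738/1.331 = 0.5814; r = 35.55°.
D = 2·50.7° − 4·35.55° + 180° = 101.40° − 142.20° + 180° = 139.20°.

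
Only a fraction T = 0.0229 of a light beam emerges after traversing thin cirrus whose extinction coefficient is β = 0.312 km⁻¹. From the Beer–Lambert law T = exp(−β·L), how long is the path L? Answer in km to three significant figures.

12.1 km

Beer–Lambert: T = exp(−βL) ⇒ L = −ln(T)/β = −ln(0.0229)/0.312 = 3.7766/0.312 = 12.1 km.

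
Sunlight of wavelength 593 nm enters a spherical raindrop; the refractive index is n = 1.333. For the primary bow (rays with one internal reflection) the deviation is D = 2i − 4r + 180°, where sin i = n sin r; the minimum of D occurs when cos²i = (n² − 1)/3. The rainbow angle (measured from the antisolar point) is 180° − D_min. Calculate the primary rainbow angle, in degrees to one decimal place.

cos²i = (1.77689 − 1)/3 = 0.25896; i = arccos(0.50888) = 59.410°.
sin r = sin 59.410°/1.333 = 0.64579; r = 40.225°.
D_min = 2·59.410° − 4·40.225° + 180° = 137.922°.
Rainbow angle = 180° − D_min = 42.078°.

42.1°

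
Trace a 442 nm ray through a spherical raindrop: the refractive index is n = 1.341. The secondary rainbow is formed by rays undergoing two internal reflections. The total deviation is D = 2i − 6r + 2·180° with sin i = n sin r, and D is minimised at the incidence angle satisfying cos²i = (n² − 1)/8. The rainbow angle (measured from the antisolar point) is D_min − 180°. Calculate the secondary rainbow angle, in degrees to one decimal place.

cos²i = (1.79828 − 1)/8 = 0.09979; i = arccos(0.31589) = 71.586°.
sin r = sin 71.586°/1.341 = 0.70753; r = 45.034°.
D_min = 2·71.586° − 6·45.034° + 360° = 232.966°.
Rainbow angle = D_min − 180° = 52.966°.

53.0°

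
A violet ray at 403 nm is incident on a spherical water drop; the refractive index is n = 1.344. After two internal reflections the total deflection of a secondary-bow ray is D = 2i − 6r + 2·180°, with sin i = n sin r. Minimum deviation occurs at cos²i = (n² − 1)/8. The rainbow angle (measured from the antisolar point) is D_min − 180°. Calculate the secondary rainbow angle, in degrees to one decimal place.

cos²i = (1.80634 − 1)/8 = 0.10079; i = arccos(0.31748) = 71.490°.
sin r = sin 71.490°/1.344 = 0.70555; r = 44.874°.
D_min = 2·71.490° − 6·44.874° + 360° = 233.733°.
Rainbow angle = D_min − 180° = 53.733°.

53.7°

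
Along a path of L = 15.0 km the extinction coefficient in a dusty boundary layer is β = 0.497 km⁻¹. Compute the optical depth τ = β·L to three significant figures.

7.46

τ = β·L = 0.497 × 15.0 = 7.4550.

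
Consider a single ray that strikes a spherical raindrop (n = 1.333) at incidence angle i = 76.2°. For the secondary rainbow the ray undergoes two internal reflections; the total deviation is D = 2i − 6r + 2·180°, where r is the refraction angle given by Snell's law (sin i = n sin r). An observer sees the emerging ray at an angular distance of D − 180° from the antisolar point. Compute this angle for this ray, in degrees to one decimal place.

sin r = sin 76.2° / 1.333 = 0.9711/1.333 = 0.7285; r = 46.76°.
D = 2·76.2° − 6·46.76° + 2·180° = 152.40° − 280.58° + 360° = 231.82°.
Angle from antisolar point = D − 180° = 51.82°.

51.8°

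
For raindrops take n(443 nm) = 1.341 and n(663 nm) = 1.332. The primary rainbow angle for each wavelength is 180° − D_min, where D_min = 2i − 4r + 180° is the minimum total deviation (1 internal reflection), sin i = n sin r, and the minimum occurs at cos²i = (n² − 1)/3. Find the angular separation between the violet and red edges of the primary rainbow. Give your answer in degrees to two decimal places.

1.29°

At 443 nm (n = 1.341): cos²i = 0.26609 → i = 58.946°, r = 39.705°, D_min = 139.071°, rainbow angle = 40.929°.
At 663 nm (n = 1.332): cos²i = 0.25807 → i = 59.469°, r = 40.290°, D_min = 137.776°, rainbow angle = 42.224°.
Angular width = |40.929° − 42.224°| = 1.295°.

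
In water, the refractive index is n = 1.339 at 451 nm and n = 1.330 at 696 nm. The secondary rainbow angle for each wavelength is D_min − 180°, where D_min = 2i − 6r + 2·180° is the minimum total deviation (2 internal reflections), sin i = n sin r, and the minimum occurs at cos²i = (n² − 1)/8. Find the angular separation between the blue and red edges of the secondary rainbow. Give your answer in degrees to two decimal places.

At 451 nm (n = 1.339): cos²i = 0.09912 → i = 71.650°, r = 45.141°, D_min = 232.451°, rainbow angle = 52.451°.
At 696 nm (n = 1.330): cos²i = 0.09611 → i = 71.940°, r = 45.630°, D_min = 230.101°, rainbow angle = 50.101°.
Angular width = |52.451° − 50.101°| = 2.350°.

2.35°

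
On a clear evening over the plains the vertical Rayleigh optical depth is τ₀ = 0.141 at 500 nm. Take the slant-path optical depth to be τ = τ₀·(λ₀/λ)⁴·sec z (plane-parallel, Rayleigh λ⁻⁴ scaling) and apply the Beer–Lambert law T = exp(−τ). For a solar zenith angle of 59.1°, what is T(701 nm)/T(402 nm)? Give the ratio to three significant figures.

Airmass: sec 59.1° = 1.9473.
τ(701 nm) = 0.141 × (500/701)⁴ × 1.9473 = 0.141 × 0.2588 × 1.9473 = 0.0711.
τ(402 nm) = 0.141 × (500/402)⁴ × 1.9473 = 0.141 × 2.3932 × 1.9473 = 0.6571.
T(701)/T(402) = exp(τ_B − τ_A) = exp(0.5860) = 1.7968.

1.80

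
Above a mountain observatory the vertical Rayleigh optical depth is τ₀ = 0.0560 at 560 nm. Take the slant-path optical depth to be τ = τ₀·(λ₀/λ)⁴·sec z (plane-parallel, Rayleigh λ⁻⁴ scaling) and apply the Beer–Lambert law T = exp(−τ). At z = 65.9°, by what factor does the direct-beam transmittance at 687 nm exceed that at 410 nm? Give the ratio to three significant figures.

Airmass: sec 65.9° = 2.4490.
τ(687 nm) = 0.0560 × (560/687)⁴ × 2.4490 = 0.0560 × 0.4415 × 2.4490 = 0.0605.
τ(410 nm) = 0.0560 × (560/410)⁴ × 2.4490 = 0.0560 × 3.4803 × 2.4490 = 0.4773.
T(687)/T(410) = exp(τ_B − τ_A) = exp(0.4168) = 1.5170.

1.52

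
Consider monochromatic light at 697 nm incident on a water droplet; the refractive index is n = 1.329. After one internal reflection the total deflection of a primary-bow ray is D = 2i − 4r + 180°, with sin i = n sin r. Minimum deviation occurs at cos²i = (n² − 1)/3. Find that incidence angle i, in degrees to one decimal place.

59.6°

cos²i = (1.329² − 1)/3 = (1.76624 − 1)/3 = 0.25541.
cos i = 0.50538, so i = 59.643°.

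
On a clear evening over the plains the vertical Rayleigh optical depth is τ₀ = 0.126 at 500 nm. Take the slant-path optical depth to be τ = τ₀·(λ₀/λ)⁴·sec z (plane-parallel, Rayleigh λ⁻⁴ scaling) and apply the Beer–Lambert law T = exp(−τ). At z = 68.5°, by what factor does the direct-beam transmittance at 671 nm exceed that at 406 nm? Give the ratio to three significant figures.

1.98

Airmass: sec 68.5° = 2.7285.
τ(671 nm) = 0.126 × (500/671)⁴ × 2.7285 = 0.126 × 0.3083 × 2.7285 = 0.1060.
τ(406 nm) = 0.126 × (500/406)⁴ × 2.7285 = 0.126 × 2.3003 × 2.7285 = 0.7908.
T(671)/T(406) = exp(τ_B − τ_A) = exp(0.6848) = 1.9834.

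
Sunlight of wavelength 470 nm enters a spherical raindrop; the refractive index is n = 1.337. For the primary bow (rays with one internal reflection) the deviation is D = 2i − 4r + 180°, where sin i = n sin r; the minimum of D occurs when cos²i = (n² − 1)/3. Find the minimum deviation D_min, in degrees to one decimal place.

138.5°

cos²i = (1.78757 − 1)/3 = 0.26252; i = arccos(0.51237) = 59.178°.
sin r = sin 59.178°/1.337 = 0.64231; r = 39.964°.
D_min = 2·59.178° − 4·39.964° + 180° = 138.500°.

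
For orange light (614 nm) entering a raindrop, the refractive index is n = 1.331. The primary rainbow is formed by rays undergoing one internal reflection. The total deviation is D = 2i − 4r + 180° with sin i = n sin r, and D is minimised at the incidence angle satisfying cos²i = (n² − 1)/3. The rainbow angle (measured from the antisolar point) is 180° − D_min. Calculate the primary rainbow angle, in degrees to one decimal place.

42.4°

cos²i = (1.77156 − 1)/3 = 0.25719; i = arccos(0.50714) = 59.527°.
sin r = sin 59.527°/1.331 = 0.64753; r = 40.356°.
D_min = 2·59.527° − 4·40.356° + 180° = 137.630°.
Rainbow angle = 180° − D_min = 42.370°.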